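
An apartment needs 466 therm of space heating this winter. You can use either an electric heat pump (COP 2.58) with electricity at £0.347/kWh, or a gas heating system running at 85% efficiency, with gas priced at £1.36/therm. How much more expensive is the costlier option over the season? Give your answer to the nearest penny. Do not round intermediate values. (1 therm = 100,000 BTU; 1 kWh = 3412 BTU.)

Heat load = 466 therm × 100,000 = 46,600,000 BTU
Gas: input = 46,600,000 / 0.85 = 54,823,529 BTU = 548.2 therm → 548.2 × £1.36 = £745.60
Heat pump: 46,600,000 BTU / 3412 = 13,660 kWh heat; / 2.58 = 5,294 kWh in → × £0.347 = £1,836.90
Difference = |£745.60 − £1,836.90| = £1,091.30

£1091.30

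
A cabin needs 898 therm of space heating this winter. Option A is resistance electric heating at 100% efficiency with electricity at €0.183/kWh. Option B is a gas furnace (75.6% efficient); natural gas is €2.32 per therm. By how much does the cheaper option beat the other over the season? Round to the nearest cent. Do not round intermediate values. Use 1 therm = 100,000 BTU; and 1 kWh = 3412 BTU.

€2060.59

Heat load = 898 therm × 100,000 = 89,800,000 BTU
Gas: input = 89,800,000 / 0.756 = 118,783,069 BTU = 1,188 therm → 1,188 × €2.32 = €2,755.77
Electric: 89,800,000 BTU / 3412 = 26,320 kWh → × €0.183 = €4,816.35
Difference = |€2,755.77 − €4,816.35| = €2,060.59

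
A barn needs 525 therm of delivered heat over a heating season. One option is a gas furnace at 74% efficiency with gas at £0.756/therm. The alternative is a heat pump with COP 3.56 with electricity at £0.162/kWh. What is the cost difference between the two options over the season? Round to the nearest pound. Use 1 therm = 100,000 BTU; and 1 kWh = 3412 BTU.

£164

Heat load = 525 therm × 100,000 = 52,500,000 BTU
Gas: input = 52,500,000 / 0.74 = 70,945,946 BTU = 709.5 therm → 709.5 × £0.756 = £536.35
Heat pump: 52,500,000 BTU / 3412 = 15,390 kWh heat; / 3.56 = 4,322 kWh in → × £0.162 = £700.19
Difference = |£536.35 − £700.19| = £163.84 ≈ £164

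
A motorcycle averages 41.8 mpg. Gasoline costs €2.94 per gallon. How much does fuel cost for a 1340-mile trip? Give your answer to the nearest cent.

Fuel = 1340 mi / 41.8 mpg = 32.06 gal
Cost = 32.06 gal × €2.94/gal = €94.25

€94.25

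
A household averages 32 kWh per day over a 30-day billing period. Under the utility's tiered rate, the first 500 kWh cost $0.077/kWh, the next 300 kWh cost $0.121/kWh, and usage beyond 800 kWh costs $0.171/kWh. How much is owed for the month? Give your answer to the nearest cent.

$102.16

Usage = 32 kWh/day × 30 days = 960 kWh
First 500 kWh × $0.077 = $38.50
Next 300 kWh × $0.121 = $36.30
Remaining 160 kWh × $0.171 = $27.36
Total = $102.16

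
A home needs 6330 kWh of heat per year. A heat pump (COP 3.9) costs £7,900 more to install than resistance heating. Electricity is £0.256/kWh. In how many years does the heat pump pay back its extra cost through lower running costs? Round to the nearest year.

Resistance: 6330 kWh × £0.256 = £1,620.48/yr
Heat pump: 6330 / 3.9 = 1623 kWh in → × £0.256 = £415.51/yr
Annual savings = £1,204.97
Payback = £7,900 / £1,204.97 = 6.56 years

7 years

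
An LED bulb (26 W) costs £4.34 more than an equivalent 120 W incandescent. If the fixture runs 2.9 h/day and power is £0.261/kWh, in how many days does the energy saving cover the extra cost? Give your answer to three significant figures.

61 days

Power saved = 120 − 26 = 94 W
Daily energy saved = 94 W × 2.9 h = 272.6 Wh = 0.2726 kWh
Daily savings = 0.2726 × £0.261 = £0.0711
Payback = £4.34 / £0.0711 per day = 61 days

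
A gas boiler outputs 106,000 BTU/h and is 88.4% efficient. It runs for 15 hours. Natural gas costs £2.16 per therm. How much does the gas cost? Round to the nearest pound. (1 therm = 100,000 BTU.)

£39

Heat delivered = 106,000 BTU/h × 15 h = 1,590,000 BTU
Gas input = 1,590,000 / 0.884 = 1,798,643 BTU
= 1,798,643 / 100,000 = 17.99 therm
Cost = 17.99 × £2.16/therm = £38.85 ≈ £39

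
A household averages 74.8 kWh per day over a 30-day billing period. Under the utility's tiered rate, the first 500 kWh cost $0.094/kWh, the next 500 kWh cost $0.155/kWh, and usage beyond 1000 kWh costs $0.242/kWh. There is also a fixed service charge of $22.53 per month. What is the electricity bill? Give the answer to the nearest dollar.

Usage = 74.8 kWh/day × 30 days = 2244 kWh
First 500 kWh × $0.094 = $47.00
Next 500 kWh × $0.155 = $77.50
Remaining 1244 kWh × $0.242 = $301.05
Energy charge = $425.55; + service $22.53 = $448.08 ≈ $448

$448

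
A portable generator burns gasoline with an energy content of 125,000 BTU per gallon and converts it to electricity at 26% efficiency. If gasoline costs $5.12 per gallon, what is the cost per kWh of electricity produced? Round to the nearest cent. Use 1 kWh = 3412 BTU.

Electrical output per gallon = 125,000 BTU × 0.26 / 3412 BTU/kWh = 9.525 kWh
Cost per kWh = $5.12 / 9.525 kWh = $0.538

$0.54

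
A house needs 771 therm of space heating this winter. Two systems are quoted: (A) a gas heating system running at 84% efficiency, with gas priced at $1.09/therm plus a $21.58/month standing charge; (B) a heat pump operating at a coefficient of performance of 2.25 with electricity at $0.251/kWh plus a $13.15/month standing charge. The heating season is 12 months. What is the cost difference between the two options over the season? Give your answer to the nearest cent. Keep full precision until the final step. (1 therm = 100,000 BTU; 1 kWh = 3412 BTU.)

Heat load = 771 therm × 100,000 = 77,100,000 BTU
Gas: input = 77,100,000 / 0.84 = 91,785,714 BTU = 917.9 therm → 917.9 × $1.09 = $1,000.46; + 12 × $21.58 standing = $1,259.42
Heat pump: 77,100,000 BTU / 3412 = 22,600 kWh heat; / 2.25 = 10,040 kWh in → × $0.251 = $2,520.79; + 12 × $13.15 standing = $2,678.59
Difference = |$1,259.42 − $2,678.59| = $1,419.17

$1419.17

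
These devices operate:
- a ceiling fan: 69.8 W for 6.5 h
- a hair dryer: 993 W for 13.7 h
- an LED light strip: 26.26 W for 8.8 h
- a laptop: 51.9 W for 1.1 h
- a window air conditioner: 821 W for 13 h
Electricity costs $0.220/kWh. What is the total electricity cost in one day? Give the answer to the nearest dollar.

$6

ceiling fan: 69.8 W × 6.5 h = 454 Wh = 0.4537 kWh
hair dryer: 993 W × 13.7 h = 13,604 Wh = 13.6 kWh
LED light strip: 26.26 W × 8.8 h = 231 Wh = 0.2311 kWh
laptop: 51.9 W × 1.1 h = 57 Wh = 0.05709 kWh
window air conditioner: 821 W × 13 h = 10,673 Wh = 10.67 kWh
Total energy = 0.4537 + 13.6 + 0.2311 + 0.05709 + 10.67 = 25.02 kWh
Cost = 25.02 kWh × $0.220 = $5.50 ≈ $6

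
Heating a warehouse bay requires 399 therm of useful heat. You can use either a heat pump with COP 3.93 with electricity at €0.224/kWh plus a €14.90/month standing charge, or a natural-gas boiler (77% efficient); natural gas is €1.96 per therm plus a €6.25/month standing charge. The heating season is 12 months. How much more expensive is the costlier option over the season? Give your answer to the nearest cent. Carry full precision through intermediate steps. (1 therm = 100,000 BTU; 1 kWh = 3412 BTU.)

Heat load = 399 therm × 100,000 = 39,900,000 BTU
Gas: input = 39,900,000 / 0.770 = 51,818,182 BTU = 518.2 therm → 518.2 × €1.96 = €1,015.64; + 12 × €6.25 standing = €1,090.64
Heat pump: 39,900,000 BTU / 3412 = 11,690 kWh heat; / 3.93 = 2,976 kWh in → × €0.224 = €666.53; + 12 × €14.90 standing = €845.33
Difference = |€1,090.64 − €845.33| = €245.31

€245.31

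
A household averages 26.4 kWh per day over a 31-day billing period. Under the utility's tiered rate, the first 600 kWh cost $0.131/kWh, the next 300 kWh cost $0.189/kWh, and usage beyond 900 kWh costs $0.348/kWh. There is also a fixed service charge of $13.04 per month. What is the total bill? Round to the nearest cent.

$132.92

Usage = 26.4 kWh/day × 31 days = 818.4 kWh
First 600 kWh × $0.131 = $78.60
Next 218.4 kWh × $0.189 = $41.28
Remaining tier: 0 kWh (not reached)
Energy charge = $119.88; + service $13.04 = $132.92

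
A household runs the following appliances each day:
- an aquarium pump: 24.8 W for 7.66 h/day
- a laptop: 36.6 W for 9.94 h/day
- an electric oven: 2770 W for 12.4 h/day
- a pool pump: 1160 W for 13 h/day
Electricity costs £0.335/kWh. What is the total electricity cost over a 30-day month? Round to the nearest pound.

aquarium pump: 24.8 W × 7.66 h × 30 d = 5,699 Wh = 5.699 kWh
laptop: 36.6 W × 9.94 h × 30 d = 10,914 Wh = 10.91 kWh
electric oven: 2770 W × 12.4 h × 30 d = 1,030,440 Wh = 1,030 kWh
pool pump: 1160 W × 13 h × 30 d = 452,400 Wh = 452.4 kWh
Total energy = 5.699 + 10.91 + 1,030 + 452.4 = 1,499 kWh
Cost = 1,499 kWh × £0.335 = £502.32 ≈ £502

£502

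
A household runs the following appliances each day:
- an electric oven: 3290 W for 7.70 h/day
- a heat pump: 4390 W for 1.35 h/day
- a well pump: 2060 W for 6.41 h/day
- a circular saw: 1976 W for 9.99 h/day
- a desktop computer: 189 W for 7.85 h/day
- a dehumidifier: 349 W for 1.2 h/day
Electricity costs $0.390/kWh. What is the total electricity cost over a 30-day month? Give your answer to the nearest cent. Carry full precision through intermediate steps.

electric oven: 3290 W × 7.70 h × 30 d = 759,990 Wh = 760 kWh
heat pump: 4390 W × 1.35 h × 30 d = 177,795 Wh = 177.8 kWh
well pump: 2060 W × 6.41 h × 30 d = 396,138 Wh = 396.1 kWh
circular saw: 1976 W × 9.99 h × 30 d = 592,207 Wh = 592.2 kWh
desktop computer: 189 W × 7.85 h × 30 d = 44,509 Wh = 44.51 kWh
dehumidifier: 349 W × 1.2 h × 30 d = 12,564 Wh = 12.56 kWh
Total energy = 760 + 177.8 + 396.1 + 592.2 + 44.51 + 12.56 = 1,983 kWh
Cost = 1,983 kWh × $0.390 = $773.45

$773.45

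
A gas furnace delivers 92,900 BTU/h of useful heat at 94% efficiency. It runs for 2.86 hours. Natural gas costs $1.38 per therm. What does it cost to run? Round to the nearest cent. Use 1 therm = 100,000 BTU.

$3.90

Heat delivered = 92,900 BTU/h × 2.86 h = 265,694 BTU
Gas input = 265,694 / 0.94 = 282,653 BTU
= 282,653 / 100,000 = 2.827 therm
Cost = 2.827 × $1.38/therm = $3.90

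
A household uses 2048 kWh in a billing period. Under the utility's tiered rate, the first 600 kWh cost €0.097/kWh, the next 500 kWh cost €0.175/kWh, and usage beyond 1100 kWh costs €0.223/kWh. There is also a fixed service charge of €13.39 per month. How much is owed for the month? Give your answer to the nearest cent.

€370.49

First 600 kWh × €0.097 = €58.20
Next 500 kWh × €0.175 = €87.50
Remaining 948 kWh × €0.223 = €211.40
Energy charge = €357.10; + service €13.39 = €370.49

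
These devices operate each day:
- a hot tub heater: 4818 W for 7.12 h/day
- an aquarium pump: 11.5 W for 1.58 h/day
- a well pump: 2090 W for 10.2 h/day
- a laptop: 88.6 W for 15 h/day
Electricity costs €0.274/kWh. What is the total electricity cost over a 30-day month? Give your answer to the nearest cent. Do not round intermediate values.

hot tub heater: 4818 W × 7.12 h × 30 d = 1,029,125 Wh = 1,029 kWh
aquarium pump: 11.5 W × 1.58 h × 30 d = 545 Wh = 0.5451 kWh
well pump: 2090 W × 10.2 h × 30 d = 639,540 Wh = 639.5 kWh
laptop: 88.6 W × 15 h × 30 d = 39,870 Wh = 39.87 kWh
Total energy = 1,029 + 0.5451 + 639.5 + 39.87 = 1,709 kWh
Cost = 1,709 kWh × €0.274 = €468.29

€468.29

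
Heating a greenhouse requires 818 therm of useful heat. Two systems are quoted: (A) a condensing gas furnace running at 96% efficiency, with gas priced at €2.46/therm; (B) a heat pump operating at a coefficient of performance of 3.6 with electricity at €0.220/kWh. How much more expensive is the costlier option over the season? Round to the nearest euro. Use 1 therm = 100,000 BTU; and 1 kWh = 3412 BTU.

Heat load = 818 therm × 100,000 = 81,800,000 BTU
Gas: input = 81,800,000 / 0.96 = 85,208,333 BTU = 852.1 therm → 852.1 × €2.46 = €2,096.13
Heat pump: 81,800,000 BTU / 3412 = 23,970 kWh heat; / 3.6 = 6,660 kWh in → × €0.220 = €1,465.09
Difference = |€2,096.13 − €1,465.09| = €631.03 ≈ €631

€631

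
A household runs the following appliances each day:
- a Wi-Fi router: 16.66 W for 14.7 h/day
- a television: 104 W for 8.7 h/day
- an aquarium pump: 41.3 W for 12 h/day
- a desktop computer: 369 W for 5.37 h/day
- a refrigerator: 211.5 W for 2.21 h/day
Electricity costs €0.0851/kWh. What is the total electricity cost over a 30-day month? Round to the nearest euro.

Wi-Fi router: 16.66 W × 14.7 h × 30 d = 7,347 Wh = 7.347 kWh
television: 104 W × 8.7 h × 30 d = 27,144 Wh = 27.14 kWh
aquarium pump: 41.3 W × 12 h × 30 d = 14,868 Wh = 14.87 kWh
desktop computer: 369 W × 5.37 h × 30 d = 59,446 Wh = 59.45 kWh
refrigerator: 211.5 W × 2.21 h × 30 d = 14,022 Wh = 14.02 kWh
Total energy = 7.347 + 27.14 + 14.87 + 59.45 + 14.02 = 122.8 kWh
Cost = 122.8 kWh × €0.0851 = €10.45 ≈ €10

€10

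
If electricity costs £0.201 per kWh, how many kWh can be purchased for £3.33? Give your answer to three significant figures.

£3.33 / £0.201 per kWh = 16.57 kWh

16.6 kWh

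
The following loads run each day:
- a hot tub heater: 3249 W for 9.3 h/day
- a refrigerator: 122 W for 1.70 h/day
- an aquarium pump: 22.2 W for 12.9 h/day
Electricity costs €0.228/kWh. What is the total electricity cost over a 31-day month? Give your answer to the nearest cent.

hot tub heater: 3249 W × 9.3 h × 31 d = 936,687 Wh = 936.7 kWh
refrigerator: 122 W × 1.70 h × 31 d = 6,429 Wh = 6.429 kWh
aquarium pump: 22.2 W × 12.9 h × 31 d = 8,878 Wh = 8.878 kWh
Total energy = 936.7 + 6.429 + 8.878 = 952 kWh
Cost = 952 kWh × €0.228 = €217.05

€217.05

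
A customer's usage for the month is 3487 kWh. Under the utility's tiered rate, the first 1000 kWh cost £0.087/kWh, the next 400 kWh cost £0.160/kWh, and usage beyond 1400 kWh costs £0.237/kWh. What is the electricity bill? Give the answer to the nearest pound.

First 1000 kWh × £0.087 = £87.00
Next 400 kWh × £0.160 = £64.00
Remaining 2087 kWh × £0.237 = £494.62
Total = £645.62 ≈ £646

£646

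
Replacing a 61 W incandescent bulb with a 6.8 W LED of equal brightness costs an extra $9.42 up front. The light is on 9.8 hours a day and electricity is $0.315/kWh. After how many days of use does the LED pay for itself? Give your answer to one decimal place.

56.3 days

Power saved = 61 − 6.8 = 54.2 W
Daily energy saved = 54.2 W × 9.8 h = 531.2 Wh = 0.53116 kWh
Daily savings = 0.53116 × $0.315 = $0.1673
Payback = $9.42 / $0.1673 per day = 56.3 days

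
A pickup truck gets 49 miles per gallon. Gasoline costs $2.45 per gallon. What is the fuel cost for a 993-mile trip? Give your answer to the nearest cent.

$49.65

Fuel = 993 mi / 49 mpg = 20.27 gal
Cost = 20.27 gal × $2.45/gal = $49.65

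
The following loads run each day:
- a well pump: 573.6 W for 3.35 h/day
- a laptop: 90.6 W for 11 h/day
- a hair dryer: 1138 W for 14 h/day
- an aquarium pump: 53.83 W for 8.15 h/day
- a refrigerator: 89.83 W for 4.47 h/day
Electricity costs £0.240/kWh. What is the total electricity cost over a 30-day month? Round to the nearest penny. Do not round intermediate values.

£141.77

well pump: 573.6 W × 3.35 h × 30 d = 57,647 Wh = 57.65 kWh
laptop: 90.6 W × 11 h × 30 d = 29,898 Wh = 29.9 kWh
hair dryer: 1138 W × 14 h × 30 d = 477,960 Wh = 478 kWh
aquarium pump: 53.83 W × 8.15 h × 30 d = 13,161 Wh = 13.16 kWh
refrigerator: 89.83 W × 4.47 h × 30 d = 12,046 Wh = 12.05 kWh
Total energy = 57.65 + 29.9 + 478 + 13.16 + 12.05 = 590.7 kWh
Cost = 590.7 kWh × £0.240 = £141.77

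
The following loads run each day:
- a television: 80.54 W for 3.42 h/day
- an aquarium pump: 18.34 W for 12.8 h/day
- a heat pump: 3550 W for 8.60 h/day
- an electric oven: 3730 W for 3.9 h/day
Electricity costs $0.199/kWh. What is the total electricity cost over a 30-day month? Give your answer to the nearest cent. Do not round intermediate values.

television: 80.54 W × 3.42 h × 30 d = 8,263 Wh = 8.263 kWh
aquarium pump: 18.34 W × 12.8 h × 30 d = 7,043 Wh = 7.043 kWh
heat pump: 3550 W × 8.60 h × 30 d = 915,900 Wh = 915.9 kWh
electric oven: 3730 W × 3.9 h × 30 d = 436,410 Wh = 436.4 kWh
Total energy = 8.263 + 7.043 + 915.9 + 436.4 = 1,368 kWh
Cost = 1,368 kWh × $0.199 = $272.16

$272.16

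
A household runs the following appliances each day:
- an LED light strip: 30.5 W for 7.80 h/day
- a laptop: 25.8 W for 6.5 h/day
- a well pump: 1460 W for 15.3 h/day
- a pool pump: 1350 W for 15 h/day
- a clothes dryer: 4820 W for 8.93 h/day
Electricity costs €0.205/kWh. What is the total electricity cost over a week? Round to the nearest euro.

€123

LED light strip: 30.5 W × 7.80 h × 7 d = 1,665 Wh = 1.665 kWh
laptop: 25.8 W × 6.5 h × 7 d = 1,174 Wh = 1.174 kWh
well pump: 1460 W × 15.3 h × 7 d = 156,366 Wh = 156.4 kWh
pool pump: 1350 W × 15 h × 7 d = 141,750 Wh = 141.8 kWh
clothes dryer: 4820 W × 8.93 h × 7 d = 301,298 Wh = 301.3 kWh
Total energy = 1.665 + 1.174 + 156.4 + 141.8 + 301.3 = 602.3 kWh
Cost = 602.3 kWh × €0.205 = €123.46 ≈ €123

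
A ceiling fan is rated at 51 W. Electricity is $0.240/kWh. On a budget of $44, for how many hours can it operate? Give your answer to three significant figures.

Energy budget = $44 / $0.240 per kWh = 183.3 kWh = 183,333 Wh
Runtime = 183,333 Wh / 51 W = 3,595 h

3590 h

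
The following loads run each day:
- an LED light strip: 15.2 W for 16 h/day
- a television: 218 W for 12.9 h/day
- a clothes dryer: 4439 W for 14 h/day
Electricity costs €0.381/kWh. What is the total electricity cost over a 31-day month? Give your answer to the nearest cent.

LED light strip: 15.2 W × 16 h × 31 d = 7,539 Wh = 7.539 kWh
television: 218 W × 12.9 h × 31 d = 87,178 Wh = 87.18 kWh
clothes dryer: 4439 W × 14 h × 31 d = 1,926,526 Wh = 1,927 kWh
Total energy = 7.539 + 87.18 + 1,927 = 2,021 kWh
Cost = 2,021 kWh × €0.381 = €770.09

€770.09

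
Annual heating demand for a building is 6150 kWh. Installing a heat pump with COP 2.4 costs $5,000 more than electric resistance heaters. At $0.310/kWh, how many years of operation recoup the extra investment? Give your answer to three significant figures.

4.50 years

Resistance: 6150 kWh × $0.310 = $1,906.50/yr
Heat pump: 6150 / 2.4 = 2562 kWh in → × $0.310 = $794.38/yr
Annual savings = $1,112.12
Payback = $5,000 / $1,112.12 = 4.5 years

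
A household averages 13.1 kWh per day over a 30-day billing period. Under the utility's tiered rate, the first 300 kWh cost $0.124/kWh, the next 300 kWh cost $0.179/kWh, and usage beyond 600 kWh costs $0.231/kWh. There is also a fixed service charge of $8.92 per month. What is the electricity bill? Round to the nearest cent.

$62.77

Usage = 13.1 kWh/day × 30 days = 393 kWh
First 300 kWh × $0.124 = $37.20
Next 93 kWh × $0.179 = $16.65
Remaining tier: 0 kWh (not reached)
Energy charge = $53.85; + service $8.92 = $62.77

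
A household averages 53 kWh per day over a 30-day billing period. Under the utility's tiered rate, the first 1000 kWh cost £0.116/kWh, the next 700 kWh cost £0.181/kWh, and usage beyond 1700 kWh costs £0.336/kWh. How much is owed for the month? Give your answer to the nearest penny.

Usage = 53 kWh/day × 30 days = 1590 kWh
First 1000 kWh × £0.116 = £116.00
Next 590 kWh × £0.181 = £106.79
Remaining tier: 0 kWh (not reached)
Total = £222.79

£222.79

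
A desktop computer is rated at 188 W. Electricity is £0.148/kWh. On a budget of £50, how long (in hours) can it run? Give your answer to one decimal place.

Energy budget = £50 / £0.148 per kWh = 337.8 kWh = 337,838 Wh
Runtime = 337,838 Wh / 188 W = 1,797 h

1797.0 h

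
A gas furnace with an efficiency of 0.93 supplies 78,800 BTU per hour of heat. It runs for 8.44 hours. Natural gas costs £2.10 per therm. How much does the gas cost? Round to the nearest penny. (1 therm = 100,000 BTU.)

£15.02

Heat delivered = 78,800 BTU/h × 8.44 h = 665,072 BTU
Gas input = 665,072 / 0.93 = 715,131 BTU
= 715,131 / 100,000 = 7.151 therm
Cost = 7.151 × £2.10/therm = £15.02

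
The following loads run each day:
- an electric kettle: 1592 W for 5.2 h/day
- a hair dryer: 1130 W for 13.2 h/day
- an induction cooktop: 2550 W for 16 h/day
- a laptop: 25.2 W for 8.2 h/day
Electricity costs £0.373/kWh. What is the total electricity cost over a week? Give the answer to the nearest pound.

£168

electric kettle: 1592 W × 5.2 h × 7 d = 57,949 Wh = 57.95 kWh
hair dryer: 1130 W × 13.2 h × 7 d = 104,412 Wh = 104.4 kWh
induction cooktop: 2550 W × 16 h × 7 d = 285,600 Wh = 285.6 kWh
laptop: 25.2 W × 8.2 h × 7 d = 1,446 Wh = 1.446 kWh
Total energy = 57.95 + 104.4 + 285.6 + 1.446 = 449.4 kWh
Cost = 449.4 kWh × £0.373 = £167.63 ≈ £168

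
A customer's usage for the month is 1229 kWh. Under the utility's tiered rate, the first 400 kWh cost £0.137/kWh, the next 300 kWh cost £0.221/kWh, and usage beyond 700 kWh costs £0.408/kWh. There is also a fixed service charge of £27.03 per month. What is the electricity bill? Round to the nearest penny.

£363.96

First 400 kWh × £0.137 = £54.80
Next 300 kWh × £0.221 = £66.30
Remaining 529 kWh × £0.408 = £215.83
Energy charge = £336.93; + service £27.03 = £363.96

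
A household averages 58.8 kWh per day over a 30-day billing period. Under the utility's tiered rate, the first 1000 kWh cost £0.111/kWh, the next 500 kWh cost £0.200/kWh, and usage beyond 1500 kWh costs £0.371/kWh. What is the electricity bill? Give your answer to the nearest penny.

£308.94

Usage = 58.8 kWh/day × 30 days = 1764 kWh
First 1000 kWh × £0.111 = £111.00
Next 500 kWh × £0.200 = £100.00
Remaining 264 kWh × £0.371 = £97.94
Total = £308.94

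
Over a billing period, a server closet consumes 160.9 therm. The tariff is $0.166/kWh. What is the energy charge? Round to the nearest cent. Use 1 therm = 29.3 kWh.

$782.59

160.9 therm × (29.3 kWh/therm) = 4,714 kWh
Cost = 4,714 kWh × $0.166/kWh = $782.59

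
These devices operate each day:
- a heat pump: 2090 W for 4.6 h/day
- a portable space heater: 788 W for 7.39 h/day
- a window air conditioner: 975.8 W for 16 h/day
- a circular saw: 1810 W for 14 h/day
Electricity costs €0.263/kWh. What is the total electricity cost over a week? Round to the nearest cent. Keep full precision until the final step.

heat pump: 2090 W × 4.6 h × 7 d = 67,298 Wh = 67.3 kWh
portable space heater: 788 W × 7.39 h × 7 d = 40,763 Wh = 40.76 kWh
window air conditioner: 975.8 W × 16 h × 7 d = 109,290 Wh = 109.3 kWh
circular saw: 1810 W × 14 h × 7 d = 177,380 Wh = 177.4 kWh
Total energy = 67.3 + 40.76 + 109.3 + 177.4 = 394.7 kWh
Cost = 394.7 kWh × €0.263 = €103.81

€103.81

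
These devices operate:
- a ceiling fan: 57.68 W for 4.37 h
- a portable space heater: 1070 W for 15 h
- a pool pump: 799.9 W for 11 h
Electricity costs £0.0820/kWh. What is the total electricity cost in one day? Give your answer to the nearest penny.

£2.06

ceiling fan: 57.68 W × 4.37 h = 252 Wh = 0.2521 kWh
portable space heater: 1070 W × 15 h = 16,050 Wh = 16.05 kWh
pool pump: 799.9 W × 11 h = 8,799 Wh = 8.799 kWh
Total energy = 0.2521 + 16.05 + 8.799 = 25.1 kWh
Cost = 25.1 kWh × £0.0820 = £2.06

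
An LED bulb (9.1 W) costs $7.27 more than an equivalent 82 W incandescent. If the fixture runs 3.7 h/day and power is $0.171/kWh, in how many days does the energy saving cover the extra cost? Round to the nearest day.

Power saved = 82 − 9.1 = 72.9 W
Daily energy saved = 72.9 W × 3.7 h = 269.7 Wh = 0.26973 kWh
Daily savings = 0.26973 × $0.171 = $0.0461
Payback = $7.27 / $0.0461 per day = 157.6 days

158 days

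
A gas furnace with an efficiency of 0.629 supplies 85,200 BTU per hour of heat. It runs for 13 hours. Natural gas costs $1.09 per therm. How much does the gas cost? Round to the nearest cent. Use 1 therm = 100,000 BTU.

Heat delivered = 85,200 BTU/h × 13 h = 1,107,600 BTU
Gas input = 1,107,600 / 0.629 = 1,760,890 BTU
= 1,760,890 / 100,000 = 17.61 therm
Cost = 17.61 × $1.09/therm = $19.19

$19.19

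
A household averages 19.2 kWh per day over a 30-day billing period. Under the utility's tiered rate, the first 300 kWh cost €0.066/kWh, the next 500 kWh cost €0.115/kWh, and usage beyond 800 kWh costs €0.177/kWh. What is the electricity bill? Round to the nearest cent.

Usage = 19.2 kWh/day × 30 days = 576 kWh
First 300 kWh × €0.066 = €19.80
Next 276 kWh × €0.115 = €31.74
Remaining tier: 0 kWh (not reached)
Total = €51.54

€51.54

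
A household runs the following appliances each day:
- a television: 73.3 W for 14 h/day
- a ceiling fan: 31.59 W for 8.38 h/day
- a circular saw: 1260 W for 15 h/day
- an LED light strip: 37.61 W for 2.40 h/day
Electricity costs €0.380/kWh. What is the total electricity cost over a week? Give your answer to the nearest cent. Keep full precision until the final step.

television: 73.3 W × 14 h × 7 d = 7,183 Wh = 7.183 kWh
ceiling fan: 31.59 W × 8.38 h × 7 d = 1,853 Wh = 1.853 kWh
circular saw: 1260 W × 15 h × 7 d = 132,300 Wh = 132.3 kWh
LED light strip: 37.61 W × 2.40 h × 7 d = 632 Wh = 0.6318 kWh
Total energy = 7.183 + 1.853 + 132.3 + 0.6318 = 142 kWh
Cost = 142 kWh × €0.380 = €53.95

€53.95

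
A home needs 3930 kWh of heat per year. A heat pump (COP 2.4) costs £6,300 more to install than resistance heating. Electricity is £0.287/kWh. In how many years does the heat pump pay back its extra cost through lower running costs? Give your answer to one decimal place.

Resistance: 3930 kWh × £0.287 = £1,127.91/yr
Heat pump: 3930 / 2.4 = 1638 kWh in → × £0.287 = £469.96/yr
Annual savings = £657.95
Payback = £6,300 / £657.95 = 9.58 years

9.6 years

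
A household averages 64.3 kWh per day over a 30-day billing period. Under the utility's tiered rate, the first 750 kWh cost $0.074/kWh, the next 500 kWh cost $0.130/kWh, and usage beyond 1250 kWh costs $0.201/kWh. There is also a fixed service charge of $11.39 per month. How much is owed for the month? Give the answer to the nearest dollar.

$268

Usage = 64.3 kWh/day × 30 days = 1929 kWh
First 750 kWh × $0.074 = $55.50
Next 500 kWh × $0.130 = $65.00
Remaining 679 kWh × $0.201 = $136.48
Energy charge = $256.98; + service $11.39 = $268.37 ≈ $268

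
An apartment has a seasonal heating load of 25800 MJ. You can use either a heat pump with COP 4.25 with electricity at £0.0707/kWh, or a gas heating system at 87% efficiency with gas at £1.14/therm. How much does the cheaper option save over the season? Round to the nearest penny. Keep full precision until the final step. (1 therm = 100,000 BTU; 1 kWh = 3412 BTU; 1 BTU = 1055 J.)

£201.21

Heat load = 25800 MJ = 25,800,000,000 J / 1055 = 24,454,976 BTU
Gas: input = 24,454,976 / 0.87 = 28,109,168 BTU = 281.1 therm → 281.1 × £1.14 = £320.44
Heat pump: 24,454,976 BTU / 3412 = 7,167 kWh heat; / 4.25 = 1,686 kWh in → × £0.0707 = £119.23
Difference = |£320.44 − £119.23| = £201.21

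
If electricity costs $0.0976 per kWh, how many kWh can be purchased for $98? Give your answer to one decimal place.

$98 / $0.0976 per kWh = 1,004 kWh

1004.1 kWh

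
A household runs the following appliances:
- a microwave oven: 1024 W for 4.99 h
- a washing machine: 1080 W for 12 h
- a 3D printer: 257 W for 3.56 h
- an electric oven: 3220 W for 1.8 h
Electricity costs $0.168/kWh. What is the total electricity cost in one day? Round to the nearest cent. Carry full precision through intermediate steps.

$4.16

microwave oven: 1024 W × 4.99 h = 5,110 Wh = 5.11 kWh
washing machine: 1080 W × 12 h = 12,960 Wh = 12.96 kWh
3D printer: 257 W × 3.56 h = 915 Wh = 0.9149 kWh
electric oven: 3220 W × 1.8 h = 5,796 Wh = 5.796 kWh
Total energy = 5.11 + 12.96 + 0.9149 + 5.796 = 24.78 kWh
Cost = 24.78 kWh × $0.168 = $4.16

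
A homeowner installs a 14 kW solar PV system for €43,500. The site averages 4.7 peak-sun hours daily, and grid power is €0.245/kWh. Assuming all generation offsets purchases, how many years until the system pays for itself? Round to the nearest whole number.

Daily generation = 14 kW × 4.7 h = 65.8 kWh
Annual generation = 65.8 × 365 = 24017 kWh
Annual savings = 24017 × €0.245 = €5,884.16
Payback = €43,500 / €5,884.16 = 7.39 years

7 years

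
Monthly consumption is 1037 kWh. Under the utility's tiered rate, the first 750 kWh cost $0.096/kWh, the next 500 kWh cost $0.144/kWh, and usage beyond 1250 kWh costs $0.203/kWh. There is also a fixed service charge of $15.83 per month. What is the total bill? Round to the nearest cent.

First 750 kWh × $0.096 = $72.00
Next 287 kWh × $0.144 = $41.33
Remaining tier: 0 kWh (not reached)
Energy charge = $113.33; + service $15.83 = $129.16

$129.16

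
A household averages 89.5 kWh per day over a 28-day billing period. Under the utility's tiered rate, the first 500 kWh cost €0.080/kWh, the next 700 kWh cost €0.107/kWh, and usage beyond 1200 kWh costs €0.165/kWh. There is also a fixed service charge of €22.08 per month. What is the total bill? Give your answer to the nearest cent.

Usage = 89.5 kWh/day × 28 days = 2506 kWh
First 500 kWh × €0.080 = €40.00
Next 700 kWh × €0.107 = €74.90
Remaining 1306 kWh × €0.165 = €215.49
Energy charge = €330.39; + service €22.08 = €352.47

€352.47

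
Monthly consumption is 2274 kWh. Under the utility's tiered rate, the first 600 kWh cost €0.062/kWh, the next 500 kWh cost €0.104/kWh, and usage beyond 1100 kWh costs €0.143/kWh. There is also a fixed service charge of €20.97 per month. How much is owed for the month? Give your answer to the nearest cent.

First 600 kWh × €0.062 = €37.20
Next 500 kWh × €0.104 = €52.00
Remaining 1174 kWh × €0.143 = €167.88
Energy charge = €257.08; + service €20.97 = €278.05

€278.05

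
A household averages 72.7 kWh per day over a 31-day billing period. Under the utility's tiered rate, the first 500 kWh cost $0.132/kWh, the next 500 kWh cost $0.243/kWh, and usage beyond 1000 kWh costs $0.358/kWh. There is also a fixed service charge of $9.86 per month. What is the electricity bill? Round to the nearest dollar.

$646

Usage = 72.7 kWh/day × 31 days = 2253.7 kWh
First 500 kWh × $0.132 = $66.00
Next 500 kWh × $0.243 = $121.50
Remaining 1253.7 kWh × $0.358 = $448.82
Energy charge = $636.32; + service $9.86 = $646.18 ≈ $646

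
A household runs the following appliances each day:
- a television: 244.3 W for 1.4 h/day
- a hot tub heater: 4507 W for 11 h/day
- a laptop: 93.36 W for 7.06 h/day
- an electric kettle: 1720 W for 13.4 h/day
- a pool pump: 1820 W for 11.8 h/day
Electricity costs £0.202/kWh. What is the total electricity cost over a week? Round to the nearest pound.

£134

television: 244.3 W × 1.4 h × 7 d = 2,394 Wh = 2.394 kWh
hot tub heater: 4507 W × 11 h × 7 d = 347,039 Wh = 347 kWh
laptop: 93.36 W × 7.06 h × 7 d = 4,614 Wh = 4.614 kWh
electric kettle: 1720 W × 13.4 h × 7 d = 161,336 Wh = 161.3 kWh
pool pump: 1820 W × 11.8 h × 7 d = 150,332 Wh = 150.3 kWh
Total energy = 2.394 + 347 + 4.614 + 161.3 + 150.3 = 665.7 kWh
Cost = 665.7 kWh × £0.202 = £134.47 ≈ £134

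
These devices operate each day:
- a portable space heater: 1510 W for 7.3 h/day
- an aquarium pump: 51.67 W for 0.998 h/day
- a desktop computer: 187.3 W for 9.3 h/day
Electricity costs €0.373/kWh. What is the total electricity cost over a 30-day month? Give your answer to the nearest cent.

€143.42

portable space heater: 1510 W × 7.3 h × 30 d = 330,690 Wh = 330.7 kWh
aquarium pump: 51.67 W × 0.998 h × 30 d = 1,547 Wh = 1.547 kWh
desktop computer: 187.3 W × 9.3 h × 30 d = 52,257 Wh = 52.26 kWh
Total energy = 330.7 + 1.547 + 52.26 = 384.5 kWh
Cost = 384.5 kWh × €0.373 = €143.42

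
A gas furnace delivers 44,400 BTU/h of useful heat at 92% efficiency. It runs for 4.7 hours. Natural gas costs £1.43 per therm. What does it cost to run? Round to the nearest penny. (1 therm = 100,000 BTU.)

Heat delivered = 44,400 BTU/h × 4.7 h = 208,680 BTU
Gas input = 208,680 / 0.92 = 226,826 BTU
= 226,826 / 100,000 = 2.268 therm
Cost = 2.268 × £1.43/therm = £3.24

£3.24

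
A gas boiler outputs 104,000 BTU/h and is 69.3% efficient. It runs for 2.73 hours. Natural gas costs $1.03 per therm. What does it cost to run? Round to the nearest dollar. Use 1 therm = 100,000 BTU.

Heat delivered = 104,000 BTU/h × 2.73 h = 283,920 BTU
Gas input = 283,920 / 0.693 = 409,697 BTU
= 409,697 / 100,000 = 4.097 therm
Cost = 4.097 × $1.03/therm = $4.22 ≈ $4

$4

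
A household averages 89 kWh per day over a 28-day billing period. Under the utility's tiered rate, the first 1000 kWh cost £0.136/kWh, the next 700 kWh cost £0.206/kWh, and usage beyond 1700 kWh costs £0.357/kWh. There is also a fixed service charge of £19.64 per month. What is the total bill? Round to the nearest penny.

Usage = 89 kWh/day × 28 days = 2492 kWh
First 1000 kWh × £0.136 = £136.00
Next 700 kWh × £0.206 = £144.20
Remaining 792 kWh × £0.357 = £282.74
Energy charge = £562.94; + service £19.64 = £582.58

£582.58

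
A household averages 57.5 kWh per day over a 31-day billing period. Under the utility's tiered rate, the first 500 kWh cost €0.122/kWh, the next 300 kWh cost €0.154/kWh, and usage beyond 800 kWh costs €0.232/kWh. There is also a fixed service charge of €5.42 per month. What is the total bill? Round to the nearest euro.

€341

Usage = 57.5 kWh/day × 31 days = 1782.5 kWh
First 500 kWh × €0.122 = €61.00
Next 300 kWh × €0.154 = €46.20
Remaining 982.5 kWh × €0.232 = €227.94
Energy charge = €335.14; + service €5.42 = €340.56 ≈ €341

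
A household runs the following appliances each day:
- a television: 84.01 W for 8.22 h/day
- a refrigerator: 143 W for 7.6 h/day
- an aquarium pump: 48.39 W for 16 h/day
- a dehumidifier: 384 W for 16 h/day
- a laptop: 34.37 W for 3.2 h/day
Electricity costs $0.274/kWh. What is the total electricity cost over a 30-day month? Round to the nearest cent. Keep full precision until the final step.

$72.38

television: 84.01 W × 8.22 h × 30 d = 20,717 Wh = 20.72 kWh
refrigerator: 143 W × 7.6 h × 30 d = 32,604 Wh = 32.6 kWh
aquarium pump: 48.39 W × 16 h × 30 d = 23,227 Wh = 23.23 kWh
dehumidifier: 384 W × 16 h × 30 d = 184,320 Wh = 184.3 kWh
laptop: 34.37 W × 3.2 h × 30 d = 3,300 Wh = 3.3 kWh
Total energy = 20.72 + 32.6 + 23.23 + 184.3 + 3.3 = 264.2 kWh
Cost = 264.2 kWh × $0.274 = $72.38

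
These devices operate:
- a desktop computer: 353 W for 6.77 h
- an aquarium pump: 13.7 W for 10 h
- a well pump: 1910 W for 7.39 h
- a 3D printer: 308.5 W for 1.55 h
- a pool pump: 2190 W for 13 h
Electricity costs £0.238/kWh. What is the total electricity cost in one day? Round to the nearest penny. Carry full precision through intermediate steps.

£10.85

desktop computer: 353 W × 6.77 h = 2,390 Wh = 2.39 kWh
aquarium pump: 13.7 W × 10 h = 137 Wh = 0.137 kWh
well pump: 1910 W × 7.39 h = 14,115 Wh = 14.11 kWh
3D printer: 308.5 W × 1.55 h = 478 Wh = 0.4782 kWh
pool pump: 2190 W × 13 h = 28,470 Wh = 28.47 kWh
Total energy = 2.39 + 0.137 + 14.11 + 0.4782 + 28.47 = 45.59 kWh
Cost = 45.59 kWh × £0.238 = £10.85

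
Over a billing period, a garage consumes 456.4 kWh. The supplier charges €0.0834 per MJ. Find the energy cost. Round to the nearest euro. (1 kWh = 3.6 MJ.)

€137

456.4 kWh × (3.6 MJ/kWh) = 1,643 MJ
Cost = 1,643 MJ × €0.0834/MJ = €137.03 ≈ €137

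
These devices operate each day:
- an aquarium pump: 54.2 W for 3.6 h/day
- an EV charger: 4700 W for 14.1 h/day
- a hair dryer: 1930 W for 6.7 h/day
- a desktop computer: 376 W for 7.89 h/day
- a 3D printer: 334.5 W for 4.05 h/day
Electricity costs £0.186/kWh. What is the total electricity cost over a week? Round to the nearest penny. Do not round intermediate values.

£109.00

aquarium pump: 54.2 W × 3.6 h × 7 d = 1,366 Wh = 1.366 kWh
EV charger: 4700 W × 14.1 h × 7 d = 463,890 Wh = 463.9 kWh
hair dryer: 1930 W × 6.7 h × 7 d = 90,517 Wh = 90.52 kWh
desktop computer: 376 W × 7.89 h × 7 d = 20,766 Wh = 20.77 kWh
3D printer: 334.5 W × 4.05 h × 7 d = 9,483 Wh = 9.483 kWh
Total energy = 1.366 + 463.9 + 90.52 + 20.77 + 9.483 = 586 kWh
Cost = 586 kWh × £0.186 = £109.00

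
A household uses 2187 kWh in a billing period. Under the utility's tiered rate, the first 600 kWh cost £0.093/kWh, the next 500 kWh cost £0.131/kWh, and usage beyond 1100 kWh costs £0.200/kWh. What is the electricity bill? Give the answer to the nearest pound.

First 600 kWh × £0.093 = £55.80
Next 500 kWh × £0.131 = £65.50
Remaining 1087 kWh × £0.200 = £217.40
Total = £338.70 ≈ £339

£339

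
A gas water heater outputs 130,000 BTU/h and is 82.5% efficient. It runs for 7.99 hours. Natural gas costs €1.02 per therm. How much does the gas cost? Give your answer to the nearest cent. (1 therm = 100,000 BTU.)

€12.84

Heat delivered = 130,000 BTU/h × 7.99 h = 1,038,700 BTU
Gas input = 1,038,700 / 0.825 = 1,259,030 BTU
= 1,259,030 / 100,000 = 12.59 therm
Cost = 12.59 × €1.02/therm = €12.84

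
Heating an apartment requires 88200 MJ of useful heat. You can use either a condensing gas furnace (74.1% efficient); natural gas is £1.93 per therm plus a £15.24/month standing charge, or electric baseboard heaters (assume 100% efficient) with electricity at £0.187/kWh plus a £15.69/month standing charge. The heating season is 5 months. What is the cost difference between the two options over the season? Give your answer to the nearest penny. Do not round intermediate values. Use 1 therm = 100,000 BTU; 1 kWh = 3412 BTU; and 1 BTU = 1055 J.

£2406.70

Heat load = 88200 MJ = 88,200,000,000 J / 1055 = 83,601,896 BTU
Gas: input = 83,601,896 / 0.741 = 112,823,071 BTU = 1,128 therm → 1,128 × £1.93 = £2,177.49; + 5 × £15.24 standing = £2,253.69
Electric: 83,601,896 BTU / 3412 = 24,500 kWh → × £0.187 = £4,581.93; + 5 × £15.69 standing = £4,660.38
Difference = |£2,253.69 − £4,660.38| = £2,406.70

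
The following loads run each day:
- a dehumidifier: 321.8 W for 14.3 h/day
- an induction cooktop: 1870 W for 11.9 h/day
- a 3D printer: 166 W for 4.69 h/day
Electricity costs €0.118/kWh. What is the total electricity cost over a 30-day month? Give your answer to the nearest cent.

€97.82

dehumidifier: 321.8 W × 14.3 h × 30 d = 138,052 Wh = 138.1 kWh
induction cooktop: 1870 W × 11.9 h × 30 d = 667,590 Wh = 667.6 kWh
3D printer: 166 W × 4.69 h × 30 d = 23,356 Wh = 23.36 kWh
Total energy = 138.1 + 667.6 + 23.36 = 829 kWh
Cost = 829 kWh × €0.118 = €97.82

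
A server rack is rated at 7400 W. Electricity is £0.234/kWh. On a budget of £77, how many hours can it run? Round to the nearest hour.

Energy budget = £77 / £0.234 per kWh = 329.1 kWh = 329,060 Wh
Runtime = 329,060 Wh / 7400 W = 44.47 h

44 h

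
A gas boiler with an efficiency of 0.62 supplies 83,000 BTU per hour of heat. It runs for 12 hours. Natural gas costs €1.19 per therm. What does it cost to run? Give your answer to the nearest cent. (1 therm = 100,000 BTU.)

€19.12

Heat delivered = 83,000 BTU/h × 12 h = 996,000 BTU
Gas input = 996,000 / 0.62 = 1,606,452 BTU
= 1,606,452 / 100,000 = 16.06 therm
Cost = 16.06 × €1.19/therm = €19.12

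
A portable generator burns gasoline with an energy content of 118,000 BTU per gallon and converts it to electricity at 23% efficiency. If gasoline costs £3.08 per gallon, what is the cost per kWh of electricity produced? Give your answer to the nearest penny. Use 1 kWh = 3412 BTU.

Electrical output per gallon = 118,000 BTU × 0.23 / 3412 BTU/kWh = 7.954 kWh
Cost per kWh = £3.08 / 7.954 kWh = £0.387

£0.39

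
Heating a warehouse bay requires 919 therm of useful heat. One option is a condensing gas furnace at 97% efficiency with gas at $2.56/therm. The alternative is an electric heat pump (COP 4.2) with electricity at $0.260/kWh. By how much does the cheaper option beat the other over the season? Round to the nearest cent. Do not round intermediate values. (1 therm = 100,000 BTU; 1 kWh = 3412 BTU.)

Heat load = 919 therm × 100,000 = 91,900,000 BTU
Gas: input = 91,900,000 / 0.97 = 94,742,268 BTU = 947.4 therm → 947.4 × $2.56 = $2,425.40
Heat pump: 91,900,000 BTU / 3412 = 26,930 kWh heat; / 4.2 = 6,413 kWh in → × $0.260 = $1,667.36
Difference = |$2,425.40 − $1,667.36| = $758.04

$758.04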